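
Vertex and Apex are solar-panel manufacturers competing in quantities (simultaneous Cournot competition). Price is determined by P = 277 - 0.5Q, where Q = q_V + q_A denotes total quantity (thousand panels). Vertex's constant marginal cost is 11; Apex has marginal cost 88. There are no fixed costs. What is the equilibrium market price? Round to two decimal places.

Vertex's profit: π_V = (277 - 0.5Q)q_V - (11q_V). Setting ∂π_V/∂q_V = 0: 266 - q_V - (1/2)(q_A) = 0.
Apex's profit: π_A = (277 - 0.5Q)q_A - (88q_A). Setting ∂π_A/∂q_A = 0: 189 - q_A - (1/2)(q_V) = 0.
Rearranging gives the reaction functions q_V = (266 - (1/2)q_A) and q_A = (189 - (1/2)q_V).
Solving the pair: q_V = 686/3, q_A = 224/3.
Total output Q = 910/3, so price P = 277 - (1/2)·(910/3) = 376/3.

125.33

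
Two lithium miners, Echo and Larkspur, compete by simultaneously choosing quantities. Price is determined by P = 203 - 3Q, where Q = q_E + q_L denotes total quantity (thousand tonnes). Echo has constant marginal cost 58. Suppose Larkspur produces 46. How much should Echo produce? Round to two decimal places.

1.17

With the rival's output fixed at 46, Echo's profit is π_E = (203 - 3·46 - 3q_E)q_E - (58q_E) = (65 - 3q_E)q_E - (58q_E).
∂π_E/∂q_E = 7 - 6q_E = 0, so q_E = 7/6.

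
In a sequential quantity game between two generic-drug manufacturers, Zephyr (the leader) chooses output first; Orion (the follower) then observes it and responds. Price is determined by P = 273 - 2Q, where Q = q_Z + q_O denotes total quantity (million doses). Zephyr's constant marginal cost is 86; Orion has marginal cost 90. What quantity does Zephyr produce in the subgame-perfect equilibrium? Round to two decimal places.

47.75

The follower Orion best-responds to any q_Z: π_O = (273 - 2Q)q_O - 90q_O.
Follower FOC: 183 - 2q_Z - 4q_O = 0, so q_O(q_Z) = (183 - 2q_Z)/4.
Zephyr substitutes q_O(q_Z) into its own profit: π_Z = q_Z(273 - 2q_Z - (183 - 2q_Z)/2) - 86q_Z = (363/2 - q_Z)q_Z - 86q_Z.
The leader's first-order condition 191/2 - 2q_Z = 0 yields q_Z = 191/4.
Then q_O = (183 - 2·(191/4))/4 = 175/8.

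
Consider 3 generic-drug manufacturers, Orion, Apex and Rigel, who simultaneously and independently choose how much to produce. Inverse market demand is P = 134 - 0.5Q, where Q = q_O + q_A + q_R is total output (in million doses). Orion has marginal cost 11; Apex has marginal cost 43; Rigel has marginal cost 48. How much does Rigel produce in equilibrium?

22

Orion's profit: π_O = (134 - 0.5Q)q_O - (11q_O). Setting ∂π_O/∂q_O = 0: 123 - q_O - (1/2)(q_A + q_R) = 0.
Apex's first-order condition: 91 - q_A - (1/2)(q_O + q_R) = 0.
Rigel's profit: π_R = (134 - 0.5Q)q_R - (48q_R). Setting ∂π_R/∂q_R = 0: 86 - q_R - (1/2)(q_O + q_A) = 0.
Adding the 3 conditions: 300 − Q − Q = 0, i.e. Q = 150.
Back-substituting: q_O = (123 − 75)/(1/2) = 96, q_A = (91 − 75)/(1/2) = 32, q_R = (86 − 75)/(1/2) = 22.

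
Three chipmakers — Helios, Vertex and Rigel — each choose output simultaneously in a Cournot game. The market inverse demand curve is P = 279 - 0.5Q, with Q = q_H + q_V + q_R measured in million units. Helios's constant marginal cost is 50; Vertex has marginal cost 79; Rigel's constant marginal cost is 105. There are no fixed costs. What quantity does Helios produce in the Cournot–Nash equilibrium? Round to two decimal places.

Helios's profit: π_H = (279 - 0.5Q)q_H - (50q_H). Setting ∂π_H/∂q_H = 0: 229 - q_H - (1/2)(q_V + q_R) = 0.
Vertex's first-order condition: 200 - q_V - (1/2)(q_H + q_R) = 0.
Rigel's first-order condition: 174 - q_R - (1/2)(q_H + q_V) = 0.
Adding the 3 conditions: 603 − Q − Q = 0, i.e. Q = 603/2.
Back-substituting: q_H = (229 − 603/4)/(1/2) = 313/2, q_V = (200 − 603/4)/(1/2) = 197/2, q_R = (174 − 603/4)/(1/2) = 93/2.

156.50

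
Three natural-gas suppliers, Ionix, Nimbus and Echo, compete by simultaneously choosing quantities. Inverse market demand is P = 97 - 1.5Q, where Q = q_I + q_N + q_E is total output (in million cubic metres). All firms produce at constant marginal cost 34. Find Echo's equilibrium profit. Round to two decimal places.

A representative firm's profit is π_i = q_i(97 - 1.5Q) - 34q_i.
Setting ∂π_i/∂q_i = 0 with rivals' quantities fixed: 63 - 3q_i - (3/2)·Σ_{j≠i} q_j = 0.
By symmetry each firm produces the same amount; substituting Σ_{j≠i} q_j = 2q_i yields q_i = 63/6 = 21/2.
Price P = 97 - (3/2)·(63/2) = 199/4.
Echo's profit: (199/4 - 34)·(21/2) = 1323/8.

165.38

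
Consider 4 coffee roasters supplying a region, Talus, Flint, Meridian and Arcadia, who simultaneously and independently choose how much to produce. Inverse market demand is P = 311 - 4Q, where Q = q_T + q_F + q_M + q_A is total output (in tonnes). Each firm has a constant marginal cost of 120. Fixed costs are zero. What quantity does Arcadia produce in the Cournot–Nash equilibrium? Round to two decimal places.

9.55

A representative firm's profit is π_i = q_i(311 - 4Q) - 120q_i.
Setting ∂π_i/∂q_i = 0 with rivals' quantities fixed: 191 - 8q_i - 4·Σ_{j≠i} q_j = 0.
With identical firms every q_j equals q_i, so Σ_{j≠i} q_j = 3q_i and 191 = 20q_i, giving q_i = 191/20.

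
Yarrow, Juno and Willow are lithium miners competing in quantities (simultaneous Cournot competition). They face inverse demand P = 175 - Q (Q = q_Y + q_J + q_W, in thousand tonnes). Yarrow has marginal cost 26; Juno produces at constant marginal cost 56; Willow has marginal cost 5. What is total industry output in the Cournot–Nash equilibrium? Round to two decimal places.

Yarrow's profit: π_Y = (175 - Q)q_Y - (26q_Y). Setting ∂π_Y/∂q_Y = 0: 149 - 2q_Y - (q_J + q_W) = 0.
Juno's first-order condition: 119 - 2q_J - (q_Y + q_W) = 0.
Willow's first-order condition: 170 - 2q_W - (q_Y + q_J) = 0.
Adding the 3 first-order conditions: 438 − 4Q = 0, so Q = 219/2.
Back-substituting: q_Y = (149 − 219/2) = 79/2, q_J = (119 − 219/2) = 19/2, q_W = (170 − 219/2) = 121/2.
Total output Q = 79/2 + 19/2 + 121/2 = 219/2.

109.50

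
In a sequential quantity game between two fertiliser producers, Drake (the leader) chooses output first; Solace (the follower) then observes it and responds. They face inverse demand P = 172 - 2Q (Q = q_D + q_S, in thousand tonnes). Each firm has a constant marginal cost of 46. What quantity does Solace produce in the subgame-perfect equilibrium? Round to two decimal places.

The follower Solace best-responds to any q_D: π_S = (172 - 2Q)q_S - 46q_S.
Follower FOC: 126 - 2q_D - 4q_S = 0, so q_S(q_D) = (126 - 2q_D)/4.
The leader anticipates this reaction. Substituting into P = 172 - 2Q gives P = 109 - q_D, so π_D = (109 - q_D)q_D - 46q_D.
Maximising: ∂π_D/∂q_D = 63 - 2q_D = 0, giving q_D = 63/2.
Then q_S = (126 - 2·(63/2))/4 = 63/4.

15.75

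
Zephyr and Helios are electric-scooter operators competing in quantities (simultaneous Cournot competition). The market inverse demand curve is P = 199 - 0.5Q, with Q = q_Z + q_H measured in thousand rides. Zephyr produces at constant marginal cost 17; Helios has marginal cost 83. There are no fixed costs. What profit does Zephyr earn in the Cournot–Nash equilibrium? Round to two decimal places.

13667.56

Zephyr's profit: π_Z = (199 - 0.5Q)q_Z - (17q_Z). Setting ∂π_Z/∂q_Z = 0: 182 - q_Z - (1/2)(q_H) = 0.
Helios's first-order condition: 116 - q_H - (1/2)(q_Z) = 0.
Rearranging gives the reaction functions q_Z = (182 - (1/2)q_H) and q_H = (116 - (1/2)q_Z).
Solving the pair: q_Z = 496/3, q_H = 100/3.
Price P = 199 - (1/2)·(596/3) = 299/3.
Zephyr's profit: (299/3 - 17)·(496/3) = 13667.5556.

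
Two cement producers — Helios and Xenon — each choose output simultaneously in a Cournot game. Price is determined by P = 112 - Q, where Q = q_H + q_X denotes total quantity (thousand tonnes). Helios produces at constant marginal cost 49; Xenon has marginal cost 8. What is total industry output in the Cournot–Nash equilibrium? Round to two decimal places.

Helios's profit: π_H = (112 - Q)q_H - (49q_H). Setting ∂π_H/∂q_H = 0: 63 - 2q_H - (q_X) = 0.
Xenon's first-order condition: 104 - 2q_X - (q_H) = 0.
Best responses: q_H = (63 - q_X)/2, q_X = (104 - q_H)/2.
Substituting one into the other gives q_H = 22/3 and q_X = 145/3.
Total output Q = 22/3 + 145/3 = 167/3.

55.67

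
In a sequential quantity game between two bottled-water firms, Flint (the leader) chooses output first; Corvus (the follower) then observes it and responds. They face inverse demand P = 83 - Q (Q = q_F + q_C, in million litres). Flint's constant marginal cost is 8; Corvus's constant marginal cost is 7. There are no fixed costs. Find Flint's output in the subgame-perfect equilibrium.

37

The follower Corvus best-responds to any q_F: π_C = (83 - Q)q_C - 7q_C.
∂π_C/∂q_C = 76 - q_F - 2q_C = 0 gives the reaction function q_C = (76 - q_F)/2.
The leader anticipates this reaction. Substituting into P = 83 - Q gives P = 45 - (1/2)q_F, so π_F = (45 - (1/2)q_F)q_F - 8q_F.
The leader's first-order condition 37 - q_F = 0 yields q_F = 37.
Then q_C = (76 - 37)/2 = 39/2.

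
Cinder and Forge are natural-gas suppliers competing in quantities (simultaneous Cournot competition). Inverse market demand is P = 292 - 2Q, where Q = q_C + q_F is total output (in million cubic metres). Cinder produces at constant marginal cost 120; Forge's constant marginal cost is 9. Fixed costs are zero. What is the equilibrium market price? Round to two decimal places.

140.33

Cinder's profit: π_C = (292 - 2Q)q_C - (120q_C). Setting ∂π_C/∂q_C = 0: 172 - 4q_C - 2(q_F) = 0.
Forge's profit: π_F = (292 - 2Q)q_F - (9q_F). Setting ∂π_F/∂q_F = 0: 283 - 4q_F - 2(q_C) = 0.
Best responses: q_C = (172 - 2q_F)/4, q_F = (283 - 2q_C)/4.
Solving the pair: q_C = 61/6, q_F = 197/3.
Total output Q = 455/6, so price P = 292 - 2·(455/6) = 421/3.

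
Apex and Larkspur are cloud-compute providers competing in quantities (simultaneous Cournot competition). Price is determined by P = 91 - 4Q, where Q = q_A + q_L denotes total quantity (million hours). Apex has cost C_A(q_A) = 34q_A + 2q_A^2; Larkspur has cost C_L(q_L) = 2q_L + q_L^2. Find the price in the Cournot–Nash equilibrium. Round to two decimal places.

Apex's profit: π_A = (91 - 4Q)q_A - (34q_A + 2q_A²). Setting ∂π_A/∂q_A = 0: 57 - 12q_A - 4(q_L) = 0.
Larkspur's profit: π_L = (91 - 4Q)q_L - (2q_L + q_L²). Setting ∂π_L/∂q_L = 0: 89 - 10q_L - 4(q_A) = 0.
So q_A = (57 - 4q_L)/12 and q_L = (89 - 4q_A)/10.
Substituting one into the other gives q_A = 107/52 and q_L = 105/13.
Total output Q = 527/52, so price P = 91 - 4·(527/52) = 656/13.

50.46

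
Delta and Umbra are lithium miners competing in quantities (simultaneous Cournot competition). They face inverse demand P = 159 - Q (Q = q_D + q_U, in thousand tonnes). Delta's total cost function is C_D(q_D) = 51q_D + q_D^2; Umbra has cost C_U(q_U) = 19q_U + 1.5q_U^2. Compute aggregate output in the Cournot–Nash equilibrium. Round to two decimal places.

Delta's profit: π_D = (159 - Q)q_D - (51q_D + q_D²). Setting ∂π_D/∂q_D = 0: 108 - 4q_D - (q_U) = 0.
Umbra's profit: π_U = (159 - Q)q_U - (19q_U + (3/2)q_U²). Setting ∂π_U/∂q_U = 0: 140 - 5q_U - (q_D) = 0.
Best responses: q_D = (108 - q_U)/4, q_U = (140 - q_D)/5.
Solving the pair: q_D = 400/19, q_U = 452/19.
Total output Q = 400/19 + 452/19 = 852/19.

44.84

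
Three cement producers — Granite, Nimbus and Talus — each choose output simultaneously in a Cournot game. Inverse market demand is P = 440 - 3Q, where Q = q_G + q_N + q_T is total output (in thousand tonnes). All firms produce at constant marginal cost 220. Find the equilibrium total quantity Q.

Each firm earns π_i = (440 - 3Q)q_i - 220q_i.
First-order condition (treating rivals' output as given): 220 - 6q_i - 3·Σ_{j≠i} q_j = 0.
By symmetry each firm produces the same amount; substituting Σ_{j≠i} q_j = 2q_i yields q_i = 220/12 = 55/3.
Total output Q = 55/3 + 55/3 + 55/3 = 55.

55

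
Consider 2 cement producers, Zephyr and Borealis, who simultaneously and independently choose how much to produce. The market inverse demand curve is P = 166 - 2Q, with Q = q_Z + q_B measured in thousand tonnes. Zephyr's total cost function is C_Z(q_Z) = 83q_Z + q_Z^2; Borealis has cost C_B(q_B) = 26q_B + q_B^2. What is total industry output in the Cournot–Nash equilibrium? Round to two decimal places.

Zephyr's profit: π_Z = (166 - 2Q)q_Z - (83q_Z + q_Z²). Setting ∂π_Z/∂q_Z = 0: 83 - 6q_Z - 2(q_B) = 0.
Borealis's first-order condition: 140 - 6q_B - 2(q_Z) = 0.
So q_Z = (83 - 2q_B)/6 and q_B = (140 - 2q_Z)/6.
Substituting one into the other gives q_Z = 109/16 and q_B = 337/16.
Total output Q = 109/16 + 337/16 = 223/8.

27.88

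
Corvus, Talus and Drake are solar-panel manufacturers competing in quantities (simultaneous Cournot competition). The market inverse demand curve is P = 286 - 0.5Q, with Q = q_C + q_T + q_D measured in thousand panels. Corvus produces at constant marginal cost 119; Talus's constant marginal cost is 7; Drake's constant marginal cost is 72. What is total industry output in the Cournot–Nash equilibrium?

330

Corvus's profit: π_C = (286 - 0.5Q)q_C - (119q_C). Setting ∂π_C/∂q_C = 0: 167 - q_C - (1/2)(q_T + q_D) = 0.
Talus's profit: π_T = (286 - 0.5Q)q_T - (7q_T). Setting ∂π_T/∂q_T = 0: 279 - q_T - (1/2)(q_C + q_D) = 0.
Drake's profit: π_D = (286 - 0.5Q)q_D - (72q_D). Setting ∂π_D/∂q_D = 0: 214 - q_D - (1/2)(q_C + q_T) = 0.
Adding the 3 first-order conditions: 660 − 2Q = 0, so Q = 330.
Back-substituting: q_C = (167 − 165)/(1/2) = 4, q_T = (279 − 165)/(1/2) = 228, q_D = (214 − 165)/(1/2) = 98.
Total output Q = 4 + 228 + 98 = 330.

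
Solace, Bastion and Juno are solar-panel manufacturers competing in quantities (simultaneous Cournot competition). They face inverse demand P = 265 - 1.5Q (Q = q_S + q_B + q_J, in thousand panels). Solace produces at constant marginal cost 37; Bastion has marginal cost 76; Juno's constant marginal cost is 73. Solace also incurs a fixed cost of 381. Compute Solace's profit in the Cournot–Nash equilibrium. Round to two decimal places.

Solace's profit: π_S = (265 - 1.5Q)q_S - (37q_S). Setting ∂π_S/∂q_S = 0: 228 - 3q_S - (3/2)(q_B + q_J) = 0.
Bastion's profit: π_B = (265 - 1.5Q)q_B - (76q_B). Setting ∂π_B/∂q_B = 0: 189 - 3q_B - (3/2)(q_S + q_J) = 0.
Juno's first-order condition: 192 - 3q_J - (3/2)(q_S + q_B) = 0.
Adding the 3 conditions: 609 − 3Q − 3Q = 0, i.e. Q = 203/2.
Back-substituting: q_S = (228 − 609/4)/(3/2) = 101/2, q_B = (189 − 609/4)/(3/2) = 49/2, q_J = (192 − 609/4)/(3/2) = 53/2.
Price P = 265 - (3/2)·(203/2) = 451/4.
Solace's profit: (451/4 - 37)·(101/2) - 381 = 3444.3750.

3444.38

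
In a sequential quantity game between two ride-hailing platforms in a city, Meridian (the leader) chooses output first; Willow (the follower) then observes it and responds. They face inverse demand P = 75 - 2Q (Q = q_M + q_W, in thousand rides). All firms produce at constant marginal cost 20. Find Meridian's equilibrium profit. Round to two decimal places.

The follower Willow best-responds to any q_M: π_W = (75 - 2Q)q_W - 20q_W.
Follower FOC: 55 - 2q_M - 4q_W = 0, so q_W(q_M) = (55 - 2q_M)/4.
The leader anticipates this reaction. Substituting into P = 75 - 2Q gives P = 95/2 - q_M, so π_M = (95/2 - q_M)q_M - 20q_M.
Maximising: ∂π_M/∂q_M = 55/2 - 2q_M = 0, giving q_M = 55/4.
Then q_W = (55 - 2·(55/4))/4 = 55/8.
Price P = 75 - 2·(165/8) = 135/4.
Meridian's profit: (135/4 - 20)·(55/4) = 189.0625.

189.06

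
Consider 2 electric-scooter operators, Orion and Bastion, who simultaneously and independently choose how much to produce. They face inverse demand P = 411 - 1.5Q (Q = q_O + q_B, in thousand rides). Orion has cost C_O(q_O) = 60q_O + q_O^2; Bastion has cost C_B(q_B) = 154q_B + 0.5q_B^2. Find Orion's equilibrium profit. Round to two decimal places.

8231.24

Orion's profit: π_O = (411 - 1.5Q)q_O - (60q_O + q_O²). Setting ∂π_O/∂q_O = 0: 351 - 5q_O - (3/2)(q_B) = 0.
Bastion's profit: π_B = (411 - 1.5Q)q_B - (154q_B + (1/2)q_B²). Setting ∂π_B/∂q_B = 0: 257 - 4q_B - (3/2)(q_O) = 0.
So q_O = (351 - (3/2)q_B)/5 and q_B = (257 - (3/2)q_O)/4.
Substituting one into the other gives q_O = 57.3803 and q_B = 42.7324.
Price P = 411 - (3/2)·100.1127 = 260.8310.
Orion's profit: 260.8310·57.3803 - 60·57.3803 - 57.3803² = 8231.2418.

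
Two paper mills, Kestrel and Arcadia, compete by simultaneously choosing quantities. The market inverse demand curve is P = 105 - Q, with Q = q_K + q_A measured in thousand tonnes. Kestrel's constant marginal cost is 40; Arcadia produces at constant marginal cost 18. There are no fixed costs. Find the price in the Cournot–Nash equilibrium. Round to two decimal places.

54.33

Kestrel's profit: π_K = (105 - Q)q_K - (40q_K). Setting ∂π_K/∂q_K = 0: 65 - 2q_K - (q_A) = 0.
Arcadia's profit: π_A = (105 - Q)q_A - (18q_A). Setting ∂π_A/∂q_A = 0: 87 - 2q_A - (q_K) = 0.
Rearranging gives the reaction functions q_K = (65 - q_A)/2 and q_A = (87 - q_K)/2.
Solving the pair: q_K = 43/3, q_A = 109/3.
Total output Q = 152/3, so price P = 105 - 152/3 = 163/3.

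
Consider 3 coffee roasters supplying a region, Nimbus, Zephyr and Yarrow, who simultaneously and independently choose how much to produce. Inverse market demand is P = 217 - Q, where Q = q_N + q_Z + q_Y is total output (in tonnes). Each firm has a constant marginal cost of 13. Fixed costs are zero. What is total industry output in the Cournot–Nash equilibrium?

153

Each firm earns π_i = (217 - Q)q_i - 13q_i.
Setting ∂π_i/∂q_i = 0 with rivals' quantities fixed: 204 - 2q_i - Σ_{j≠i} q_j = 0.
By symmetry each firm produces the same amount; substituting Σ_{j≠i} q_j = 2q_i yields q_i = 204/4 = 51.
Total output Q = 51 + 51 + 51 = 153.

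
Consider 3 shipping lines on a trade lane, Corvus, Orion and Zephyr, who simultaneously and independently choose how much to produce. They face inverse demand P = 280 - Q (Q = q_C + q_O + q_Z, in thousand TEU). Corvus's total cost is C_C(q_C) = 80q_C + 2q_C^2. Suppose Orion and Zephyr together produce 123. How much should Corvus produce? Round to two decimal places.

12.83

With rivals' combined output fixed at 123, Corvus's profit is π_C = (280 - 123 - q_C)q_C - (80q_C + 2q_C²) = (157 - q_C)q_C - (80q_C + 2q_C²).
∂π_C/∂q_C = 77 - 6q_C = 0, so q_C = 77/6.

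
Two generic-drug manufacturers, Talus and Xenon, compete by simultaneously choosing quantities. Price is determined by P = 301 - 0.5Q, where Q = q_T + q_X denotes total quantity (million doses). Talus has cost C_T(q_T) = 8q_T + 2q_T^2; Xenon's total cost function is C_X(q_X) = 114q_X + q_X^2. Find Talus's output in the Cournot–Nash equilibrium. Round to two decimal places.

53.25

Talus's profit: π_T = (301 - 0.5Q)q_T - (8q_T + 2q_T²). Setting ∂π_T/∂q_T = 0: 293 - 5q_T - (1/2)(q_X) = 0.
Xenon's first-order condition: 187 - 3q_X - (1/2)(q_T) = 0.
Best responses: q_T = (293 - (1/2)q_X)/5, q_X = (187 - (1/2)q_T)/3.
Substituting one into the other gives q_T = 53.2542 and q_X = 53.4576.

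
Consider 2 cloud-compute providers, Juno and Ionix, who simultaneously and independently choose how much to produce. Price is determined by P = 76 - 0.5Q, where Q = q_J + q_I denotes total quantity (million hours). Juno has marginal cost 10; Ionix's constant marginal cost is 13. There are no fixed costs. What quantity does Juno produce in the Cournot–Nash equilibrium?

Juno's profit: π_J = (76 - 0.5Q)q_J - (10q_J). Setting ∂π_J/∂q_J = 0: 66 - q_J - (1/2)(q_I) = 0.
Ionix's first-order condition: 63 - q_I - (1/2)(q_J) = 0.
Rearranging gives the reaction functions q_J = (66 - (1/2)q_I) and q_I = (63 - (1/2)q_J).
Substituting one into the other gives q_J = 46 and q_I = 40.

46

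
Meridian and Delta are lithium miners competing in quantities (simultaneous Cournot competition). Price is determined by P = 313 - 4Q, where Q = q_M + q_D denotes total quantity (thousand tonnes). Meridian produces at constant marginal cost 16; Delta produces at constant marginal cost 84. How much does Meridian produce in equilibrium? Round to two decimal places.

Meridian's profit: π_M = (313 - 4Q)q_M - (16q_M). Setting ∂π_M/∂q_M = 0: 297 - 8q_M - 4(q_D) = 0.
Delta's first-order condition: 229 - 8q_D - 4(q_M) = 0.
Rearranging gives the reaction functions q_M = (297 - 4q_D)/8 and q_D = (229 - 4q_M)/8.
Solving the pair: q_M = 365/12, q_D = 161/12.

30.42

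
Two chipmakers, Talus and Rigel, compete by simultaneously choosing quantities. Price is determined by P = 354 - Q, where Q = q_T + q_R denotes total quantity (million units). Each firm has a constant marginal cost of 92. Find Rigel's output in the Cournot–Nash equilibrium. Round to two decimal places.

Each firm earns π_i = (354 - Q)q_i - 92q_i.
Setting ∂π_i/∂q_i = 0 with rivals' quantities fixed: 262 - 2q_i - q_j = 0.
By symmetry each firm produces the same amount; substituting q_j = q_i yields q_i = 262/3.

87.33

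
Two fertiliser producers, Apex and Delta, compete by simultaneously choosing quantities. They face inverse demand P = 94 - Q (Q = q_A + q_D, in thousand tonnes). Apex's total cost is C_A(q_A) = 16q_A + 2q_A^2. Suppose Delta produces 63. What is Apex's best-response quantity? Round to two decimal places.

With the rival's output fixed at 63, Apex's profit is π_A = (94 - 63 - q_A)q_A - (16q_A + 2q_A²) = (31 - q_A)q_A - (16q_A + 2q_A²).
∂π_A/∂q_A = 15 - 6q_A = 0, so q_A = 5/2.

2.50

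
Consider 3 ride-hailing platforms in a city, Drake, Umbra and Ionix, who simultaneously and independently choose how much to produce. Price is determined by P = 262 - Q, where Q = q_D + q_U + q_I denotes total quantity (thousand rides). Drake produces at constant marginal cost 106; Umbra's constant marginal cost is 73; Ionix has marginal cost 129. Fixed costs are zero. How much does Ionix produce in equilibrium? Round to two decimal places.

Drake's profit: π_D = (262 - Q)q_D - (106q_D). Setting ∂π_D/∂q_D = 0: 156 - 2q_D - (q_U + q_I) = 0.
Umbra's first-order condition: 189 - 2q_U - (q_D + q_I) = 0.
Ionix's first-order condition: 133 - 2q_I - (q_D + q_U) = 0.
Adding the 3 first-order conditions: 478 − 4Q = 0, so Q = 239/2.
Back-substituting: q_D = (156 − 239/2) = 73/2, q_U = (189 − 239/2) = 139/2, q_I = (133 − 239/2) = 27/2.

13.50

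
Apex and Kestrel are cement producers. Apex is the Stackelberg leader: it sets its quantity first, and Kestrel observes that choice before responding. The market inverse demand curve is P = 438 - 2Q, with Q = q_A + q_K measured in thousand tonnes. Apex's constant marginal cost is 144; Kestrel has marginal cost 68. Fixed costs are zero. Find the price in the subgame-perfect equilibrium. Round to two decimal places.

The follower Kestrel best-responds to any q_A: π_K = (438 - 2Q)q_K - 68q_K.
Follower FOC: 370 - 2q_A - 4q_K = 0, so q_K(q_A) = (370 - 2q_A)/4.
Apex substitutes q_K(q_A) into its own profit: π_A = q_A(438 - 2q_A - (370 - 2q_A)/2) - 144q_A = (253 - q_A)q_A - 144q_A.
The leader's first-order condition 109 - 2q_A = 0 yields q_A = 109/2.
Then q_K = (370 - 2·(109/2))/4 = 261/4.
Total output Q = 479/4, so price P = 438 - 2·(479/4) = 397/2.

198.50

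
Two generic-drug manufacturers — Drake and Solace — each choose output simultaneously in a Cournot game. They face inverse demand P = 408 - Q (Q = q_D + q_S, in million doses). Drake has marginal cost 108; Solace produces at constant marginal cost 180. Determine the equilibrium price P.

232

Drake's profit: π_D = (408 - Q)q_D - (108q_D). Setting ∂π_D/∂q_D = 0: 300 - 2q_D - (q_S) = 0.
Solace's first-order condition: 228 - 2q_S - (q_D) = 0.
Best responses: q_D = (300 - q_S)/2, q_S = (228 - q_D)/2.
Substituting one into the other gives q_D = 124 and q_S = 52.
Total output Q = 176, so price P = 408 - 176 = 232.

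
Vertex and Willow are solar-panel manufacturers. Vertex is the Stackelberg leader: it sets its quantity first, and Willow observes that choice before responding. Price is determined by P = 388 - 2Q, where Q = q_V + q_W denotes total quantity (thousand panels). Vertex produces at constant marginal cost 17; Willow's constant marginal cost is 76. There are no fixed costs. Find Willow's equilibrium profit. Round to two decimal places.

The follower Willow best-responds to any q_V: π_W = (388 - 2Q)q_W - 76q_W.
Setting the follower's marginal profit to zero, 312 - 2q_V - 4q_W = 0, i.e. q_W = (312 - 2q_V)/4.
The leader anticipates this reaction. Substituting into P = 388 - 2Q gives P = 232 - q_V, so π_V = (232 - q_V)q_V - 17q_V.
The leader's first-order condition 215 - 2q_V = 0 yields q_V = 215/2.
Then q_W = (312 - 2·(215/2))/4 = 97/4.
Price P = 388 - 2·(527/4) = 249/2.
Willow's profit: (249/2 - 76)·(97/4) = 1176.1250.

1176.13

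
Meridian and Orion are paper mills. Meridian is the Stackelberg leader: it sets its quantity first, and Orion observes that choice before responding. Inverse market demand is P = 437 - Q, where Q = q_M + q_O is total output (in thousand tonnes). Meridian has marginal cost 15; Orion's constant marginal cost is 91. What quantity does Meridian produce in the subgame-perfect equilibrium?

249

Solve by backward induction. Given q_M, the follower Orion maximises π_O = (437 - q_M - q_O)q_O - 91q_O.
∂π_O/∂q_O = 346 - q_M - 2q_O = 0 gives the reaction function q_O = (346 - q_M)/2.
Meridian substitutes q_O(q_M) into its own profit: π_M = q_M(437 - q_M - (346 - q_M)/2) - 15q_M = (264 - (1/2)q_M)q_M - 15q_M.
Maximising: ∂π_M/∂q_M = 249 - q_M = 0, giving q_M = 249.
Then q_O = (346 - 249)/2 = 97/2.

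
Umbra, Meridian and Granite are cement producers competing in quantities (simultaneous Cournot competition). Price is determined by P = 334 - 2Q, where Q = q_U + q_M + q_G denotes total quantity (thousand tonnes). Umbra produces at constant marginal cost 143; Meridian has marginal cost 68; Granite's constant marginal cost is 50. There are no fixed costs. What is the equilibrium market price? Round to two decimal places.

148.75

Umbra's profit: π_U = (334 - 2Q)q_U - (143q_U). Setting ∂π_U/∂q_U = 0: 191 - 4q_U - 2(q_M + q_G) = 0.
Meridian's first-order condition: 266 - 4q_M - 2(q_U + q_G) = 0.
Granite's profit: π_G = (334 - 2Q)q_G - (50q_G). Setting ∂π_G/∂q_G = 0: 284 - 4q_G - 2(q_U + q_M) = 0.
Adding the 3 conditions: 741 − 4Q − 4Q = 0, i.e. Q = 741/8.
Back-substituting: q_U = (191 − 741/4)/2 = 23/8, q_M = (266 − 741/4)/2 = 323/8, q_G = (284 − 741/4)/2 = 395/8.
Total output Q = 741/8, so price P = 334 - 2·(741/8) = 595/4.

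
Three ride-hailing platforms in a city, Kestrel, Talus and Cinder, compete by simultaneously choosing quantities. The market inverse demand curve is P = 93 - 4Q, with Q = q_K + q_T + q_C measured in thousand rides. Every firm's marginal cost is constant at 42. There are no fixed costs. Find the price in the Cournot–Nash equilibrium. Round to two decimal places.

54.75

A representative firm's profit is π_i = q_i(93 - 4Q) - 42q_i.
Setting ∂π_i/∂q_i = 0 with rivals' quantities fixed: 51 - 8q_i - 4·Σ_{j≠i} q_j = 0.
By symmetry each firm produces the same amount; substituting Σ_{j≠i} q_j = 2q_i yields q_i = 51/16.
Total output Q = 153/16, so price P = 93 - 4·(153/16) = 219/4.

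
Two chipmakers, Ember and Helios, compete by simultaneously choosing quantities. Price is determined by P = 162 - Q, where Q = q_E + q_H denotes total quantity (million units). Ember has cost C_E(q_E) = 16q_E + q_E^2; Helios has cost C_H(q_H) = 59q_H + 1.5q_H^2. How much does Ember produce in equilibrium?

33

Ember's profit: π_E = (162 - Q)q_E - (16q_E + q_E²). Setting ∂π_E/∂q_E = 0: 146 - 4q_E - (q_H) = 0.
Helios's first-order condition: 103 - 5q_H - (q_E) = 0.
So q_E = (146 - q_H)/4 and q_H = (103 - q_E)/5.
Substituting one into the other gives q_E = 33 and q_H = 14.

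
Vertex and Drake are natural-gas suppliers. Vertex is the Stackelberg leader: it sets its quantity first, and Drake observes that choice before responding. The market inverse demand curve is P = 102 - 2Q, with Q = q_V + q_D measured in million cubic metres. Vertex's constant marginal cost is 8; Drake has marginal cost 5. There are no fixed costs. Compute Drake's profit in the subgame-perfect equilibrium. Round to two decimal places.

Solve by backward induction. Given q_V, the follower Drake maximises π_D = (102 - 2q_V - 2q_D)q_D - 5q_D.
Follower FOC: 97 - 2q_V - 4q_D = 0, so q_D(q_V) = (97 - 2q_V)/4.
The leader anticipates this reaction. Substituting into P = 102 - 2Q gives P = 107/2 - q_V, so π_V = (107/2 - q_V)q_V - 8q_V.
The leader's first-order condition 91/2 - 2q_V = 0 yields q_V = 91/4.
Then q_D = (97 - 2·(91/4))/4 = 103/8.
Price P = 102 - 2·(285/8) = 123/4.
Drake's profit: (123/4 - 5)·(103/8) = 331.5313.

331.53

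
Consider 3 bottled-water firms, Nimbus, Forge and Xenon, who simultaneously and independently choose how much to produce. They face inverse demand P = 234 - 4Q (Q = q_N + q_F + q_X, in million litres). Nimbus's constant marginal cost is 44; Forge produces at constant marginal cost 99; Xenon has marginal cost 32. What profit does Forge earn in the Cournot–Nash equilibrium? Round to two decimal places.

2.64

Nimbus's profit: π_N = (234 - 4Q)q_N - (44q_N). Setting ∂π_N/∂q_N = 0: 190 - 8q_N - 4(q_F + q_X) = 0.
Forge's first-order condition: 135 - 8q_F - 4(q_N + q_X) = 0.
Xenon's profit: π_X = (234 - 4Q)q_X - (32q_X). Setting ∂π_X/∂q_X = 0: 202 - 8q_X - 4(q_N + q_F) = 0.
Adding the 3 first-order conditions: 527 − 16Q = 0, so Q = 527/16.
Back-substituting: q_N = (190 − 527/4)/4 = 233/16, q_F = (135 − 527/4)/4 = 13/16, q_X = (202 − 527/4)/4 = 281/16.
Price P = 234 - 4·(527/16) = 409/4.
Forge's profit: (409/4 - 99)·(13/16) = 169/64.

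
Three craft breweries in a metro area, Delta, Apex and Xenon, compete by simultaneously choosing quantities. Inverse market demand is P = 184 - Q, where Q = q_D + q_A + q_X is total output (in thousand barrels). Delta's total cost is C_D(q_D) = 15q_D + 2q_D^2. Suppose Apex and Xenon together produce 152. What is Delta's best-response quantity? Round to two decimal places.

2.83

With rivals' combined output fixed at 152, Delta's profit is π_D = (184 - 152 - q_D)q_D - (15q_D + 2q_D²) = (32 - q_D)q_D - (15q_D + 2q_D²).
∂π_D/∂q_D = 17 - 6q_D = 0, so q_D = 17/6.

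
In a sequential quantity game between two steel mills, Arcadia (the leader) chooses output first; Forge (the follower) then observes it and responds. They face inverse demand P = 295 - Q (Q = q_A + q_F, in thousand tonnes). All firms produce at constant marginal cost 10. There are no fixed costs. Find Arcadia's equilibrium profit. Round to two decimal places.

Solve by backward induction. Given q_A, the follower Forge maximises π_F = (295 - q_A - q_F)q_F - 10q_F.
∂π_F/∂q_F = 285 - q_A - 2q_F = 0 gives the reaction function q_F = (285 - q_A)/2.
The leader anticipates this reaction. Substituting into P = 295 - Q gives P = 305/2 - (1/2)q_A, so π_A = (305/2 - (1/2)q_A)q_A - 10q_A.
The leader's first-order condition 285/2 - q_A = 0 yields q_A = 285/2.
Then q_F = (285 - 285/2)/2 = 285/4.
Price P = 295 - 855/4 = 325/4.
Arcadia's profit: (325/4 - 10)·(285/2) = 10153.1250.

10153.13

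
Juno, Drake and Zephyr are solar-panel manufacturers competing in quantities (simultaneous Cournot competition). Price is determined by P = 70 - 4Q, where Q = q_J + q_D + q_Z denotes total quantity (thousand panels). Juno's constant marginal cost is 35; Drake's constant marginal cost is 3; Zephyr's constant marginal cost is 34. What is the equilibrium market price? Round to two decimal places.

Juno's profit: π_J = (70 - 4Q)q_J - (35q_J). Setting ∂π_J/∂q_J = 0: 35 - 8q_J - 4(q_D + q_Z) = 0.
Drake's first-order condition: 67 - 8q_D - 4(q_J + q_Z) = 0.
Zephyr's profit: π_Z = (70 - 4Q)q_Z - (34q_Z). Setting ∂π_Z/∂q_Z = 0: 36 - 8q_Z - 4(q_J + q_D) = 0.
Adding the 3 first-order conditions: 138 − 16Q = 0, so Q = 69/8.
Back-substituting: q_J = (35 − 69/2)/4 = 1/8, q_D = (67 − 69/2)/4 = 65/8, q_Z = (36 − 69/2)/4 = 3/8.
Total output Q = 69/8, so price P = 70 - 4·(69/8) = 71/2.

35.50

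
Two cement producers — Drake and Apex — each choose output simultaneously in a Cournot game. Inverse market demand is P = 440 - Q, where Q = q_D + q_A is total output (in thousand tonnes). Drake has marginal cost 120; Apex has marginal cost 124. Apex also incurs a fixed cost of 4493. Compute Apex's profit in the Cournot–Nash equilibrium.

Drake's profit: π_D = (440 - Q)q_D - (120q_D). Setting ∂π_D/∂q_D = 0: 320 - 2q_D - (q_A) = 0.
Apex's profit: π_A = (440 - Q)q_A - (124q_A). Setting ∂π_A/∂q_A = 0: 316 - 2q_A - (q_D) = 0.
Rearranging gives the reaction functions q_D = (320 - q_A)/2 and q_A = (316 - q_D)/2.
Substituting one into the other gives q_D = 108 and q_A = 104.
Price P = 440 - 212 = 228.
Apex's profit: (228 - 124)·104 - 4493 = 6323.

6323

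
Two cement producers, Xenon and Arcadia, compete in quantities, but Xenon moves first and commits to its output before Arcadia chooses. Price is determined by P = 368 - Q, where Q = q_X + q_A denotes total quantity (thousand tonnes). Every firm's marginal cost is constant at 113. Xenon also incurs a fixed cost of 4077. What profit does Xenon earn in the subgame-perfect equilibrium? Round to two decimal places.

4051.13

The follower Arcadia best-responds to any q_X: π_A = (368 - Q)q_A - 113q_A.
Follower FOC: 255 - q_X - 2q_A = 0, so q_A(q_X) = (255 - q_X)/2.
Xenon substitutes q_A(q_X) into its own profit: π_X = q_X(368 - q_X - (255 - q_X)/2) - 113q_X = (481/2 - (1/2)q_X)q_X - 113q_X.
The leader's first-order condition 255/2 - q_X = 0 yields q_X = 255/2.
Then q_A = (255 - 255/2)/2 = 255/4.
Price P = 368 - 765/4 = 707/4.
Xenon's profit: (707/4 - 113)·(255/2) - 4077 = 4051.1250.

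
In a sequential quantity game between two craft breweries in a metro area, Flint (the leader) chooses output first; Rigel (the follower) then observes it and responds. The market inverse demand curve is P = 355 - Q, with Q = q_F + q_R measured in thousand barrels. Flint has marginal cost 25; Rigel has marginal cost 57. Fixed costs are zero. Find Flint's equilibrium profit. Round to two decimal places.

16380.50

Solve by backward induction. Given q_F, the follower Rigel maximises π_R = (355 - q_F - q_R)q_R - 57q_R.
Setting the follower's marginal profit to zero, 298 - q_F - 2q_R = 0, i.e. q_R = (298 - q_F)/2.
The leader anticipates this reaction. Substituting into P = 355 - Q gives P = 206 - (1/2)q_F, so π_F = (206 - (1/2)q_F)q_F - 25q_F.
The leader's first-order condition 181 - q_F = 0 yields q_F = 181.
Then q_R = (298 - 181)/2 = 117/2.
Price P = 355 - 479/2 = 231/2.
Flint's profit: (231/2 - 25)·181 = 16380.5000.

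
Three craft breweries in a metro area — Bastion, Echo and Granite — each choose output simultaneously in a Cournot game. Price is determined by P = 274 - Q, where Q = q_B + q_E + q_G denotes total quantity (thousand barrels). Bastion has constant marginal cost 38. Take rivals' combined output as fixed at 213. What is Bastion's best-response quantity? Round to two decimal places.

With rivals' combined output fixed at 213, Bastion's profit is π_B = (274 - 213 - q_B)q_B - (38q_B) = (61 - q_B)q_B - (38q_B).
∂π_B/∂q_B = 23 - 2q_B = 0, so q_B = 23/2.

11.50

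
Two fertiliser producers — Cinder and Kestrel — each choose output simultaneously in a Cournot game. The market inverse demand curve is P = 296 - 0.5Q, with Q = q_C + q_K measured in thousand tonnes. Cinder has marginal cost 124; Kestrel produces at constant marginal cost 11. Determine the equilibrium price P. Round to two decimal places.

143.67

Cinder's profit: π_C = (296 - 0.5Q)q_C - (124q_C). Setting ∂π_C/∂q_C = 0: 172 - q_C - (1/2)(q_K) = 0.
Kestrel's first-order condition: 285 - q_K - (1/2)(q_C) = 0.
Best responses: q_C = (172 - (1/2)q_K), q_K = (285 - (1/2)q_C).
Solving the pair: q_C = 118/3, q_K = 796/3.
Total output Q = 914/3, so price P = 296 - (1/2)·(914/3) = 431/3.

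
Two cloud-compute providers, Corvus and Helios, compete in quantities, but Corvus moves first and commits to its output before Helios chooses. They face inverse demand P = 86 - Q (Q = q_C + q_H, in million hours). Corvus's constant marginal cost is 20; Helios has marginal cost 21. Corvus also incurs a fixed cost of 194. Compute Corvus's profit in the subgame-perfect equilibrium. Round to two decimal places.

Solve by backward induction. Given q_C, the follower Helios maximises π_H = (86 - q_C - q_H)q_H - 21q_H.
Follower FOC: 65 - q_C - 2q_H = 0, so q_H(q_C) = (65 - q_C)/2.
The leader anticipates this reaction. Substituting into P = 86 - Q gives P = 107/2 - (1/2)q_C, so π_C = (107/2 - (1/2)q_C)q_C - 20q_C.
Leader FOC: 67/2 - q_C = 0, so q_C = 67/2.
Then q_H = (65 - 67/2)/2 = 63/4.
Price P = 86 - 197/4 = 147/4.
Corvus's profit: (147/4 - 20)·(67/2) - 194 = 367.1250.

367.13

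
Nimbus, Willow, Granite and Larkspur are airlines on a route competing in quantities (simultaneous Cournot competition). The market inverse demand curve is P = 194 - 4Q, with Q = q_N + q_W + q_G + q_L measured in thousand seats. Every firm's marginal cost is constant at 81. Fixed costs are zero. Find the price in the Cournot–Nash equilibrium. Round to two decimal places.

A representative firm's profit is π_i = q_i(194 - 4Q) - 81q_i.
Setting ∂π_i/∂q_i = 0 with rivals' quantities fixed: 113 - 8q_i - 4·Σ_{j≠i} q_j = 0.
By symmetry each firm produces the same amount; substituting Σ_{j≠i} q_j = 3q_i yields q_i = 113/20.
Total output Q = 113/5, so price P = 194 - 4·(113/5) = 518/5.

103.60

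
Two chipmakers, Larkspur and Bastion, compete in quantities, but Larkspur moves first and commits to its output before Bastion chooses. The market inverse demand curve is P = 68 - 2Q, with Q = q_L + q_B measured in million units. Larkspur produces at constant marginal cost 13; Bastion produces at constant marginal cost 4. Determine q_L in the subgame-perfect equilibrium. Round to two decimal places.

The follower Bastion best-responds to any q_L: π_B = (68 - 2Q)q_B - 4q_B.
∂π_B/∂q_B = 64 - 2q_L - 4q_B = 0 gives the reaction function q_B = (64 - 2q_L)/4.
Larkspur substitutes q_B(q_L) into its own profit: π_L = q_L(68 - 2q_L - (64 - 2q_L)/2) - 13q_L = (36 - q_L)q_L - 13q_L.
Leader FOC: 23 - 2q_L = 0, so q_L = 23/2.
Then q_B = (64 - 2·(23/2))/4 = 41/4.

11.50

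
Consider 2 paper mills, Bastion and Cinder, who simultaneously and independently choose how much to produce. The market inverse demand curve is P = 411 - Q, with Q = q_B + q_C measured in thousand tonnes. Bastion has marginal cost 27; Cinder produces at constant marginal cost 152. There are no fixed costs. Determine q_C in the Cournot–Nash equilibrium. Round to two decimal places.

44.67

Bastion's profit: π_B = (411 - Q)q_B - (27q_B). Setting ∂π_B/∂q_B = 0: 384 - 2q_B - (q_C) = 0.
Cinder's profit: π_C = (411 - Q)q_C - (152q_C). Setting ∂π_C/∂q_C = 0: 259 - 2q_C - (q_B) = 0.
So q_B = (384 - q_C)/2 and q_C = (259 - q_B)/2.
Solving the pair: q_B = 509/3, q_C = 134/3.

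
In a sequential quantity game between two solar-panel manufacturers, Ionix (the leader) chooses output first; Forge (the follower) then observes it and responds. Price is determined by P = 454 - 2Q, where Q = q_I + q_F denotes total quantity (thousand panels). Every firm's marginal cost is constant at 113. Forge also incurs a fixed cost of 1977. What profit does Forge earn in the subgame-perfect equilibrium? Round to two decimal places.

Solve by backward induction. Given q_I, the follower Forge maximises π_F = (454 - 2q_I - 2q_F)q_F - 113q_F.
Follower FOC: 341 - 2q_I - 4q_F = 0, so q_F(q_I) = (341 - 2q_I)/4.
The leader anticipates this reaction. Substituting into P = 454 - 2Q gives P = 567/2 - q_I, so π_I = (567/2 - q_I)q_I - 113q_I.
Leader FOC: 341/2 - 2q_I = 0, so q_I = 341/4.
Then q_F = (341 - 2·(341/4))/4 = 341/8.
Price P = 454 - 2·(1023/8) = 793/4.
Forge's profit: (793/4 - 113)·(341/8) - 1977 = 1656.7813.

1656.78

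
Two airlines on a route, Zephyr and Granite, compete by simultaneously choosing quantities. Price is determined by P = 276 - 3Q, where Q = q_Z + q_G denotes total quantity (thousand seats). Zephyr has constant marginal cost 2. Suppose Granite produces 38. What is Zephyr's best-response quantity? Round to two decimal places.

26.67

With the rival's output fixed at 38, Zephyr's profit is π_Z = (276 - 3·38 - 3q_Z)q_Z - (2q_Z) = (162 - 3q_Z)q_Z - (2q_Z).
∂π_Z/∂q_Z = 160 - 6q_Z = 0, so q_Z = 80/3.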